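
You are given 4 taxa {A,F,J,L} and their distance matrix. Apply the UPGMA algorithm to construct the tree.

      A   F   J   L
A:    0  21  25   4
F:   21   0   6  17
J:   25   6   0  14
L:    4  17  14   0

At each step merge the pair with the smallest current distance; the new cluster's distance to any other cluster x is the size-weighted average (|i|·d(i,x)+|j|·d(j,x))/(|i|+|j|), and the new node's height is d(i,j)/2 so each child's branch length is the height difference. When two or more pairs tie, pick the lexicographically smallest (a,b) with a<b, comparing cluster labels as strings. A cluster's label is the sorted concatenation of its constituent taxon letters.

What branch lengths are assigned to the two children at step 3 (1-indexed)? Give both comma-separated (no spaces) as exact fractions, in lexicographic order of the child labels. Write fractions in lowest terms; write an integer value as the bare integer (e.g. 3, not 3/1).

step 1: merge (A,L) at d=4; branch lengths A→2, L→2; new cluster AL
  updated: d(AL,F)=19, d(AL,J)=39/2
step 2: merge (F,J) at d=6; branch lengths F→3, J→3; new cluster FJ
  updated: d(AL,FJ)=77/4
step 3: merge (AL,FJ) at d=77/4; branch lengths AL→61/8, FJ→53/8; new cluster AFJL
final tree: ((A:2,L:2):61/8,(F:3,J:3):53/8)
total length: 97/4

61/8,53/8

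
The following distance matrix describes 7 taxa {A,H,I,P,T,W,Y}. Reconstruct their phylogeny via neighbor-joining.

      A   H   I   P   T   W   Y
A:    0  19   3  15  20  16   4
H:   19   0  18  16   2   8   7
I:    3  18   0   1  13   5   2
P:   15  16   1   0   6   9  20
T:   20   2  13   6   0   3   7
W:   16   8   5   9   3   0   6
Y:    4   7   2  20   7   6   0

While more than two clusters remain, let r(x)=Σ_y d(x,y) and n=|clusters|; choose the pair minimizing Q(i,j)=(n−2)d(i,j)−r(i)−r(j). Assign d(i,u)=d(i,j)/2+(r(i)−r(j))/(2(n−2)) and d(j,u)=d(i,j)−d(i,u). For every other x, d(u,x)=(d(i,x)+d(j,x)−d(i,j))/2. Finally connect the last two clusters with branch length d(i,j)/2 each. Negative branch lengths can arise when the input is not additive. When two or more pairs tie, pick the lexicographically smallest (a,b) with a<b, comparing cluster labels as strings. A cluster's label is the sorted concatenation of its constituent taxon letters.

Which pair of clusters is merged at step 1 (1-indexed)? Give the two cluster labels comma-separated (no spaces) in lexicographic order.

H,T

iteration 1: select H,T (d=2, Q=-111); attach at lengths (29/10, -9/10); label the merged cluster HT
  updated: d(A,HT)=37/2, d(HT,I)=29/2, d(HT,P)=10, d(HT,W)=9/2, d(HT,Y)=6
iteration 2: select A,Y (d=4, Q=-157/2); attach at lengths (69/16, -5/16); label the merged cluster AY
  updated: d(AY,HT)=41/4, d(AY,I)=1/2, d(AY,P)=31/2, d(AY,W)=9
iteration 3: select AY,I (d=1/2, Q=-219/4); attach at lengths (21/8, -17/8); label the merged cluster AIY
  updated: d(AIY,HT)=97/8, d(AIY,P)=8, d(AIY,W)=27/4
iteration 4: select AIY,P (d=8, Q=-303/8); attach at lengths (127/32, 129/32); label the merged cluster AIPY
  updated: d(AIPY,HT)=113/16, d(AIPY,W)=31/8
iteration 5: select AIPY,HT (d=113/16, Q=-247/16); attach at lengths (103/32, 123/32); label the merged cluster AHIPTY
  updated: d(AHIPTY,W)=21/32
iteration 6: select AHIPTY,W (d=21/32); attach at lengths (21/64, 21/64); label the merged cluster AHIPTWY
final tree: (((((A:69/16,Y:-5/16):21/8,I:-17/8):127/32,P:129/32):103/32,(H:29/10,T:-9/10):123/32):21/64,W:21/64)
total length: 711/32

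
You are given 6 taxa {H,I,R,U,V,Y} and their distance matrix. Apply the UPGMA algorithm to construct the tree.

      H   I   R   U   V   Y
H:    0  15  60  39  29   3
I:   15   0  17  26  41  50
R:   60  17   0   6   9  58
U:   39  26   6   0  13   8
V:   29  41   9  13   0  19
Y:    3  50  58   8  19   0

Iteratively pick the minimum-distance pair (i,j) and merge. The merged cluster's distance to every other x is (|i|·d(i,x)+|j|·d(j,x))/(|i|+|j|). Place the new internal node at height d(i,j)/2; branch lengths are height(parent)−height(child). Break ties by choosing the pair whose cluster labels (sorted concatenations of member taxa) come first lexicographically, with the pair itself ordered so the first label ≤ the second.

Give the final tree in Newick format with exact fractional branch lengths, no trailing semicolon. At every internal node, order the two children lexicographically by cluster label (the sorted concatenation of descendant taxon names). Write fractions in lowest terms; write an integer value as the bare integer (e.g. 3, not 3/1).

iteration 1: select H,Y (d=3); attach at lengths (3/2, 3/2); label the merged cluster HY
  updated: d(HY,I)=65/2, d(HY,R)=59, d(HY,U)=47/2, d(HY,V)=24
iteration 2: select R,U (d=6); attach at lengths (3, 3); label the merged cluster RU
  updated: d(HY,RU)=165/4, d(I,RU)=43/2, d(RU,V)=11
iteration 3: select RU,V (d=11); attach at lengths (5/2, 11/2); label the merged cluster RUV
  updated: d(HY,RUV)=71/2, d(I,RUV)=28
iteration 4: select I,RUV (d=28); attach at lengths (14, 17/2); label the merged cluster IRUV
  updated: d(HY,IRUV)=139/4
iteration 5: select HY,IRUV (d=139/4); attach at lengths (127/8, 27/8); label the merged cluster HIRUVY
final tree: ((H:3/2,Y:3/2):127/8,(I:14,((R:3,U:3):5/2,V:11/2):17/2):27/8)
total length: 235/4

((H:3/2,Y:3/2):127/8,(I:14,((R:3,U:3):5/2,V:11/2):17/2):27/8)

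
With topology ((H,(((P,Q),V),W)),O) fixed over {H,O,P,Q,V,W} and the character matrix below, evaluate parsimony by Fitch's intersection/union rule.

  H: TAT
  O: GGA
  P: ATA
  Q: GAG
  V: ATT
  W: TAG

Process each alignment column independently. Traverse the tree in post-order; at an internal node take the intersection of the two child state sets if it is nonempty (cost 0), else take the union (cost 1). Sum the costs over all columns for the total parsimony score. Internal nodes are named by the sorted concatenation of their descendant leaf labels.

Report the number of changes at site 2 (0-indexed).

4

[col 0] PQ: children P:{A}, Q:{G} ∪→ {A,G}; cost 1
[col 0] PQV: children PQ:{A,G}, V:{A} ∩→ {A}; cost 0
[col 0] PQVW: children PQV:{A}, W:{T} ∪→ {A,T}; cost 1
[col 0] HPQVW: children H:{T}, PQVW:{A,T} ∩→ {T}; cost 0
[col 0] HOPQVW: children HPQVW:{T}, O:{G} ∪→ {G,T}; cost 1
[col 1] PQ: children P:{T}, Q:{A} ∪→ {A,T}; cost 1
[col 1] PQV: children PQ:{A,T}, V:{T} ∩→ {T}; cost 0
[col 1] PQVW: children PQV:{T}, W:{A} ∪→ {A,T}; cost 1
[col 1] HPQVW: children H:{A}, PQVW:{A,T} ∩→ {A}; cost 0
[col 1] HOPQVW: children HPQVW:{A}, O:{G} ∪→ {A,G}; cost 1
[col 2] PQ: children P:{A}, Q:{G} ∪→ {A,G}; cost 1
[col 2] PQV: children PQ:{A,G}, V:{T} ∪→ {A,G,T}; cost 1
[col 2] PQVW: children PQV:{A,G,T}, W:{G} ∩→ {G}; cost 0
[col 2] HPQVW: children H:{T}, PQVW:{G} ∪→ {G,T}; cost 1
[col 2] HOPQVW: children HPQVW:{G,T}, O:{A} ∪→ {A,G,T}; cost 1
per-site changes: [3, 3, 4]; total = 10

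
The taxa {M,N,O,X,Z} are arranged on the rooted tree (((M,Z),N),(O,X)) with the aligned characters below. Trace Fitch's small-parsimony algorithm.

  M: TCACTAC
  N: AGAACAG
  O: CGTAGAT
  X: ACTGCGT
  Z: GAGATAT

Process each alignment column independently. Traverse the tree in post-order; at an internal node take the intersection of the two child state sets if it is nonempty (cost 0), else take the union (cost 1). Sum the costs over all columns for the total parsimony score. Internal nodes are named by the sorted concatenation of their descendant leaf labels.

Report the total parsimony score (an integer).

MZ@0: {T} ∪ {G} = {G,T} (union, +1)
MNZ@0: {G,T} ∪ {A} = {A,G,T} (union, +1)
OX@0: {C} ∪ {A} = {A,C} (union, +1)
MNOXZ@0: {A,G,T} ∩ {A,C} = {A} (intersection, +0)
MZ@1: {C} ∪ {A} = {A,C} (union, +1)
MNZ@1: {A,C} ∪ {G} = {A,C,G} (union, +1)
OX@1: {G} ∪ {C} = {C,G} (union, +1)
MNOXZ@1: {A,C,G} ∩ {C,G} = {C,G} (intersection, +0)
MZ@2: {A} ∪ {G} = {A,G} (union, +1)
MNZ@2: {A,G} ∩ {A} = {A} (intersection, +0)
OX@2: {T} ∩ {T} = {T} (intersection, +0)
MNOXZ@2: {A} ∪ {T} = {A,T} (union, +1)
MZ@3: {C} ∪ {A} = {A,C} (union, +1)
MNZ@3: {A,C} ∩ {A} = {A} (intersection, +0)
OX@3: {A} ∪ {G} = {A,G} (union, +1)
MNOXZ@3: {A} ∩ {A,G} = {A} (intersection, +0)
MZ@4: {T} ∩ {T} = {T} (intersection, +0)
MNZ@4: {T} ∪ {C} = {C,T} (union, +1)
OX@4: {G} ∪ {C} = {C,G} (union, +1)
MNOXZ@4: {C,T} ∩ {C,G} = {C} (intersection, +0)
MZ@5: {A} ∩ {A} = {A} (intersection, +0)
MNZ@5: {A} ∩ {A} = {A} (intersection, +0)
OX@5: {A} ∪ {G} = {A,G} (union, +1)
MNOXZ@5: {A} ∩ {A,G} = {A} (intersection, +0)
MZ@6: {C} ∪ {T} = {C,T} (union, +1)
MNZ@6: {C,T} ∪ {G} = {C,G,T} (union, +1)
OX@6: {T} ∩ {T} = {T} (intersection, +0)
MNOXZ@6: {C,G,T} ∩ {T} = {T} (intersection, +0)
per-site changes: [3, 3, 2, 2, 2, 1, 2]; total = 15

15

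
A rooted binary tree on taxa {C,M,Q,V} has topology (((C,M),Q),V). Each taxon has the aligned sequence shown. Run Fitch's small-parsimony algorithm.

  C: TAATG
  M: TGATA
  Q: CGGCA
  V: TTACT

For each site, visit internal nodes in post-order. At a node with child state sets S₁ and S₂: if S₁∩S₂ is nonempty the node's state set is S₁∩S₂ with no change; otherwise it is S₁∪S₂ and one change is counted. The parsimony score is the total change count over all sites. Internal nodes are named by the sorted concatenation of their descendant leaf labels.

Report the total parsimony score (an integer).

7

CM@0: {T} ∩ {T} = {T} (intersection, +0)
CMQ@0: {T} ∪ {C} = {C,T} (union, +1)
CMQV@0: {C,T} ∩ {T} = {T} (intersection, +0)
CM@1: {A} ∪ {G} = {A,G} (union, +1)
CMQ@1: {A,G} ∩ {G} = {G} (intersection, +0)
CMQV@1: {G} ∪ {T} = {G,T} (union, +1)
CM@2: {A} ∩ {A} = {A} (intersection, +0)
CMQ@2: {A} ∪ {G} = {A,G} (union, +1)
CMQV@2: {A,G} ∩ {A} = {A} (intersection, +0)
CM@3: {T} ∩ {T} = {T} (intersection, +0)
CMQ@3: {T} ∪ {C} = {C,T} (union, +1)
CMQV@3: {C,T} ∩ {C} = {C} (intersection, +0)
CM@4: {G} ∪ {A} = {A,G} (union, +1)
CMQ@4: {A,G} ∩ {A} = {A} (intersection, +0)
CMQV@4: {A} ∪ {T} = {A,T} (union, +1)
per-site changes: [1, 2, 1, 1, 2]; total = 7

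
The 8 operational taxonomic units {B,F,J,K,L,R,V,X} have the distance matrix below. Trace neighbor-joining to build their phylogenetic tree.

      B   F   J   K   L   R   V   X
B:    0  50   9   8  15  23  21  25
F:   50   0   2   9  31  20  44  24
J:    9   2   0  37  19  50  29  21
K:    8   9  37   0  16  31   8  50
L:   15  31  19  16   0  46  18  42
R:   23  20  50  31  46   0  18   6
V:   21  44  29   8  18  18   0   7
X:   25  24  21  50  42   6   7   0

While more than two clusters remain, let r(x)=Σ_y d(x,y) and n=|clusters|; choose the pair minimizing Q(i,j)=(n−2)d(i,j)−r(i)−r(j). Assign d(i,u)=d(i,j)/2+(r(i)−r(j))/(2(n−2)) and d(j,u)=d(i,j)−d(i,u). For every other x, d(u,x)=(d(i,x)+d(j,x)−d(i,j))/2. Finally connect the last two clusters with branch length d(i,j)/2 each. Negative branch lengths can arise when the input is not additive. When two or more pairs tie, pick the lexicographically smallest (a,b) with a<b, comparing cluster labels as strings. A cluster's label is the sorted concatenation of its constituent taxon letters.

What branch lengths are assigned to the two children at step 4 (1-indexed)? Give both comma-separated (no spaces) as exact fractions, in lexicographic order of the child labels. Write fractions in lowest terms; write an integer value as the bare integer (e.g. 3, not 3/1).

step 1: merge (F,J) at d=2, Q=-335; branch lengths F→25/12, J→-1/12; new cluster FJ
  updated: d(B,FJ)=57/2, d(FJ,K)=22, d(FJ,L)=24, d(FJ,R)=34, d(FJ,V)=71/2, d(FJ,X)=43/2
step 2: merge (R,X) at d=6, Q=-559/2; branch lengths R→73/20, X→47/20; new cluster RX
  updated: d(B,RX)=21, d(FJ,RX)=99/4, d(K,RX)=75/2, d(L,RX)=41, d(RX,V)=19/2
step 3: merge (RX,V) at d=19/2, Q=-751/4; branch lengths RX→319/32, V→-15/32; new cluster RVX
  updated: d(B,RVX)=65/4, d(FJ,RVX)=203/8, d(K,RVX)=18, d(L,RVX)=99/4
step 4: merge (FJ,RVX) at d=203/8, Q=-865/8; branch lengths FJ→733/48, RVX→485/48; new cluster FJRVX
  updated: d(B,FJRVX)=155/16, d(FJRVX,K)=117/16, d(FJRVX,L)=187/16
step 5: merge (B,K) at d=8, Q=-48; branch lengths B→139/32, K→117/32; new cluster BK
  updated: d(BK,FJRVX)=9/2, d(BK,L)=23/2
step 6: merge (BK,FJRVX) at d=9/2, Q=-443/16; branch lengths BK→69/32, FJRVX→75/32; new cluster BFJKRVX
  updated: d(BFJKRVX,L)=299/32
step 7: merge (BFJKRVX,L) at d=299/32; branch lengths BFJKRVX→299/64, L→299/64; new cluster BFJKLRVX
final tree: (((B:139/32,K:117/32):69/32,((F:25/12,J:-1/12):733/48,((R:73/20,X:47/20):319/32,V:-15/32):485/48):75/32):299/64,L:299/64)
total length: 2071/32

733/48,485/48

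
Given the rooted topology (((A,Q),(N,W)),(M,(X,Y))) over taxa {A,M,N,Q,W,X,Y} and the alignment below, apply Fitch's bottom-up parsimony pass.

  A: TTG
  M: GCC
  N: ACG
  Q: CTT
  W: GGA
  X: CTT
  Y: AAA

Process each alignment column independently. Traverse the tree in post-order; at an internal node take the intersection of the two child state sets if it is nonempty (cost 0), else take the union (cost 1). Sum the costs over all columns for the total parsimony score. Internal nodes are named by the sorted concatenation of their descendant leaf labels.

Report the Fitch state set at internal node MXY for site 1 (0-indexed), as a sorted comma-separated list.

site 0, node AQ: A={T} ∪ Q={C} → {C,T} (+1)
site 0, node NW: N={A} ∪ W={G} → {A,G} (+1)
site 0, node ANQW: AQ={C,T} ∪ NW={A,G} → {A,C,G,T} (+1)
site 0, node XY: X={C} ∪ Y={A} → {A,C} (+1)
site 0, node MXY: M={G} ∪ XY={A,C} → {A,C,G} (+1)
site 0, node AMNQWXY: ANQW={A,C,G,T} ∩ MXY={A,C,G} → {A,C,G} (+0)
site 1, node AQ: A={T} ∩ Q={T} → {T} (+0)
site 1, node NW: N={C} ∪ W={G} → {C,G} (+1)
site 1, node ANQW: AQ={T} ∪ NW={C,G} → {C,G,T} (+1)
site 1, node XY: X={T} ∪ Y={A} → {A,T} (+1)
site 1, node MXY: M={C} ∪ XY={A,T} → {A,C,T} (+1)
site 1, node AMNQWXY: ANQW={C,G,T} ∩ MXY={A,C,T} → {C,T} (+0)
site 2, node AQ: A={G} ∪ Q={T} → {G,T} (+1)
site 2, node NW: N={G} ∪ W={A} → {A,G} (+1)
site 2, node ANQW: AQ={G,T} ∩ NW={A,G} → {G} (+0)
site 2, node XY: X={T} ∪ Y={A} → {A,T} (+1)
site 2, node MXY: M={C} ∪ XY={A,T} → {A,C,T} (+1)
site 2, node AMNQWXY: ANQW={G} ∪ MXY={A,C,T} → {A,C,G,T} (+1)
per-site changes: [5, 4, 5]; total = 14

A,C,T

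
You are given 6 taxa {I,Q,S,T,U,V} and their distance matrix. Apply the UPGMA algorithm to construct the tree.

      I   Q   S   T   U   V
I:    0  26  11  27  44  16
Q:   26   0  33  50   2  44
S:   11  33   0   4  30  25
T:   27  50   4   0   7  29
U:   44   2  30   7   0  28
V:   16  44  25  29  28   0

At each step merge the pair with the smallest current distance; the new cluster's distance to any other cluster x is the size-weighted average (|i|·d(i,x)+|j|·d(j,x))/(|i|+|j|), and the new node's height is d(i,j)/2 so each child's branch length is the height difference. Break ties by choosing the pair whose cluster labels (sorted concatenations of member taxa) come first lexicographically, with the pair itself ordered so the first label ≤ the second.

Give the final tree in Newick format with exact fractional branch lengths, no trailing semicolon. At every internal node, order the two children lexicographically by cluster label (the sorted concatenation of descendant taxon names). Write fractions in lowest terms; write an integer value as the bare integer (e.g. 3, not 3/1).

1. join Q+U (d=2) ⇒ QU; edges |Q|=1, |U|=1
  updated: d(I,QU)=35, d(QU,S)=63/2, d(QU,T)=57/2, d(QU,V)=36
2. join S+T (d=4) ⇒ ST; edges |S|=2, |T|=2
  updated: d(I,ST)=19, d(QU,ST)=30, d(ST,V)=27
3. join I+V (d=16) ⇒ IV; edges |I|=8, |V|=8
  updated: d(IV,QU)=71/2, d(IV,ST)=23
4. join IV+ST (d=23) ⇒ ISTV; edges |IV|=7/2, |ST|=19/2
  updated: d(ISTV,QU)=131/4
5. join ISTV+QU (d=131/4) ⇒ IQSTUV; edges |ISTV|=39/8, |QU|=123/8
final tree: (((I:8,V:8):7/2,(S:2,T:2):19/2):39/8,(Q:1,U:1):123/8)
total length: 221/4

(((I:8,V:8):7/2,(S:2,T:2):19/2):39/8,(Q:1,U:1):123/8)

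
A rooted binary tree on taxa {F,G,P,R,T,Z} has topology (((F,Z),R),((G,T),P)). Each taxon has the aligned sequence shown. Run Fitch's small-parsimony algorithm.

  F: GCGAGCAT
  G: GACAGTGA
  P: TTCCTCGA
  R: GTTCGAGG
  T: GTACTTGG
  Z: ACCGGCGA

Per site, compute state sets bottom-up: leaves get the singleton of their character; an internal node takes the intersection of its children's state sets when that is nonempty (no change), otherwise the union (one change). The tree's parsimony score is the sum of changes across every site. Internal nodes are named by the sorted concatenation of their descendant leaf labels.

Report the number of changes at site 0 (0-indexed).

site 0, node FZ: F={G} ∪ Z={A} → {A,G} (+1)
site 0, node FRZ: FZ={A,G} ∩ R={G} → {G} (+0)
site 0, node GT: G={G} ∩ T={G} → {G} (+0)
site 0, node GPT: GT={G} ∪ P={T} → {G,T} (+1)
site 0, node FGPRTZ: FRZ={G} ∩ GPT={G,T} → {G} (+0)
site 1, node FZ: F={C} ∩ Z={C} → {C} (+0)
site 1, node FRZ: FZ={C} ∪ R={T} → {C,T} (+1)
site 1, node GT: G={A} ∪ T={T} → {A,T} (+1)
site 1, node GPT: GT={A,T} ∩ P={T} → {T} (+0)
site 1, node FGPRTZ: FRZ={C,T} ∩ GPT={T} → {T} (+0)
site 2, node FZ: F={G} ∪ Z={C} → {C,G} (+1)
site 2, node FRZ: FZ={C,G} ∪ R={T} → {C,G,T} (+1)
site 2, node GT: G={C} ∪ T={A} → {A,C} (+1)
site 2, node GPT: GT={A,C} ∩ P={C} → {C} (+0)
site 2, node FGPRTZ: FRZ={C,G,T} ∩ GPT={C} → {C} (+0)
site 3, node FZ: F={A} ∪ Z={G} → {A,G} (+1)
site 3, node FRZ: FZ={A,G} ∪ R={C} → {A,C,G} (+1)
site 3, node GT: G={A} ∪ T={C} → {A,C} (+1)
site 3, node GPT: GT={A,C} ∩ P={C} → {C} (+0)
site 3, node FGPRTZ: FRZ={A,C,G} ∩ GPT={C} → {C} (+0)
site 4, node FZ: F={G} ∩ Z={G} → {G} (+0)
site 4, node FRZ: FZ={G} ∩ R={G} → {G} (+0)
site 4, node GT: G={G} ∪ T={T} → {G,T} (+1)
site 4, node GPT: GT={G,T} ∩ P={T} → {T} (+0)
site 4, node FGPRTZ: FRZ={G} ∪ GPT={T} → {G,T} (+1)
site 5, node FZ: F={C} ∩ Z={C} → {C} (+0)
site 5, node FRZ: FZ={C} ∪ R={A} → {A,C} (+1)
site 5, node GT: G={T} ∩ T={T} → {T} (+0)
site 5, node GPT: GT={T} ∪ P={C} → {C,T} (+1)
site 5, node FGPRTZ: FRZ={A,C} ∩ GPT={C,T} → {C} (+0)
site 6, node FZ: F={A} ∪ Z={G} → {A,G} (+1)
site 6, node FRZ: FZ={A,G} ∩ R={G} → {G} (+0)
site 6, node GT: G={G} ∩ T={G} → {G} (+0)
site 6, node GPT: GT={G} ∩ P={G} → {G} (+0)
site 6, node FGPRTZ: FRZ={G} ∩ GPT={G} → {G} (+0)
site 7, node FZ: F={T} ∪ Z={A} → {A,T} (+1)
site 7, node FRZ: FZ={A,T} ∪ R={G} → {A,G,T} (+1)
site 7, node GT: G={A} ∪ T={G} → {A,G} (+1)
site 7, node GPT: GT={A,G} ∩ P={A} → {A} (+0)
site 7, node FGPRTZ: FRZ={A,G,T} ∩ GPT={A} → {A} (+0)
per-site changes: [2, 2, 3, 3, 2, 2, 1, 3]; total = 18

2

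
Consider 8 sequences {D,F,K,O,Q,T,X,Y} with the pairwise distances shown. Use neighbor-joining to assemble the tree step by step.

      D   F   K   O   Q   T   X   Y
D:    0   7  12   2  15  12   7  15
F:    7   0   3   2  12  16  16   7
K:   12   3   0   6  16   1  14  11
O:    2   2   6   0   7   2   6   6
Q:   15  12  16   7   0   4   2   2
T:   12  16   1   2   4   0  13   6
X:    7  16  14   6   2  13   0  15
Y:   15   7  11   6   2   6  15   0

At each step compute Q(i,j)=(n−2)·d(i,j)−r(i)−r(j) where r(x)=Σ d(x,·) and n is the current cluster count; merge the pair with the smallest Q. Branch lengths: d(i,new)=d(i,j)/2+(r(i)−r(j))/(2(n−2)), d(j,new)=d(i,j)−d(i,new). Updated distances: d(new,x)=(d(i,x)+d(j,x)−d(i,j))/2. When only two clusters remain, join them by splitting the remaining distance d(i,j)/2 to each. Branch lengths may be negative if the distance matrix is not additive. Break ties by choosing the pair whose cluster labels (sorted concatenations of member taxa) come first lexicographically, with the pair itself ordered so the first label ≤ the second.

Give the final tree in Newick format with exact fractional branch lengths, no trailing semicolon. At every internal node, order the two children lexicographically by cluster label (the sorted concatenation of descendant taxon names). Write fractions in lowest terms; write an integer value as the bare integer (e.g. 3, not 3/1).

(((D:131/32,O:-67/32):21/32,F:91/32):67/64,((K:3/4,T:1/4):185/48,((Q:-1/4,X:9/4):131/32,Y:109/32):73/48):67/64)

step 1: merge (Q,X) at d=2, Q=-119; branch lengths Q→-1/4, X→9/4; new cluster QX
  updated: d(D,QX)=10, d(F,QX)=13, d(K,QX)=14, d(O,QX)=11/2, d(QX,T)=15/2, d(QX,Y)=15/2
step 2: merge (K,T) at d=1, Q=-173/2; branch lengths K→3/4, T→1/4; new cluster KT
  updated: d(D,KT)=23/2, d(F,KT)=9, d(KT,O)=7/2, d(KT,QX)=41/4, d(KT,Y)=8
step 3: merge (QX,Y) at d=15/2, Q=-239/4; branch lengths QX→131/32, Y→109/32; new cluster QXY
  updated: d(D,QXY)=35/4, d(F,QXY)=25/4, d(KT,QXY)=43/8, d(O,QXY)=2
step 4: merge (KT,QXY) at d=43/8, Q=-285/8; branch lengths KT→185/48, QXY→73/48; new cluster KQTXY
  updated: d(D,KQTXY)=119/16, d(F,KQTXY)=79/16, d(KQTXY,O)=1/16
step 5: merge (D,O) at d=2, Q=-33/2; branch lengths D→131/32, O→-67/32; new cluster DO
  updated: d(DO,F)=7/2, d(DO,KQTXY)=11/4
step 6: merge (DO,F) at d=7/2, Q=-179/16; branch lengths DO→21/32, F→91/32; new cluster DFO
  updated: d(DFO,KQTXY)=67/32
step 7: merge (DFO,KQTXY) at d=67/32; branch lengths DFO→67/64, KQTXY→67/64; new cluster DFKOQTXY
final tree: (((D:131/32,O:-67/32):21/32,F:91/32):67/64,((K:3/4,T:1/4):185/48,((Q:-1/4,X:9/4):131/32,Y:109/32):73/48):67/64)
total length: 751/32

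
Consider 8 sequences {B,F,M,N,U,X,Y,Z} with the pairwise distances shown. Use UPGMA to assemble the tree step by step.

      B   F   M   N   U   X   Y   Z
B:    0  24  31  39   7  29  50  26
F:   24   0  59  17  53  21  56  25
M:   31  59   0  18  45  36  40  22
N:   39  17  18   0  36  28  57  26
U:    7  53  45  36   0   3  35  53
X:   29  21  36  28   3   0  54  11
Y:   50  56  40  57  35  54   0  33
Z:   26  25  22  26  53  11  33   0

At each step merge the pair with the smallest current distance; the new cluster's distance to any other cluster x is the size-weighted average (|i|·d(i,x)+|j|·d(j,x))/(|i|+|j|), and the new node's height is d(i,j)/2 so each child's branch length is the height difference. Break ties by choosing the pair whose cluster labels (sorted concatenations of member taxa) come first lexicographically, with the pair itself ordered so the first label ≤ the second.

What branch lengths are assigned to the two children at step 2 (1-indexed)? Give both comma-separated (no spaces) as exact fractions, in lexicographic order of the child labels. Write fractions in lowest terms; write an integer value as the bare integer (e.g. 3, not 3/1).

1. join U+X (d=3) ⇒ UX; edges |U|=3/2, |X|=3/2
  updated: d(B,UX)=18, d(F,UX)=37, d(M,UX)=81/2, d(N,UX)=32, d(UX,Y)=89/2, d(UX,Z)=32
2. join F+N (d=17) ⇒ FN; edges |F|=17/2, |N|=17/2
  updated: d(B,FN)=63/2, d(FN,M)=77/2, d(FN,UX)=69/2, d(FN,Y)=113/2, d(FN,Z)=51/2
3. join B+UX (d=18) ⇒ BUX; edges |B|=9, |UX|=15/2
  updated: d(BUX,FN)=67/2, d(BUX,M)=112/3, d(BUX,Y)=139/3, d(BUX,Z)=30
4. join M+Z (d=22) ⇒ MZ; edges |M|=11, |Z|=11
  updated: d(BUX,MZ)=101/3, d(FN,MZ)=32, d(MZ,Y)=73/2
5. join FN+MZ (d=32) ⇒ FMNZ; edges |FN|=15/2, |MZ|=5
  updated: d(BUX,FMNZ)=403/12, d(FMNZ,Y)=93/2
6. join BUX+FMNZ (d=403/12) ⇒ BFMNUXZ; edges |BUX|=187/24, |FMNZ|=19/24
  updated: d(BFMNUXZ,Y)=325/7
7. join BFMNUXZ+Y (d=325/7) ⇒ BFMNUXYZ; edges |BFMNUXZ|=1079/168, |Y|=325/14
final tree: (((B:9,(U:3/2,X:3/2):15/2):187/24,((F:17/2,N:17/2):15/2,(M:11,Z:11):5):19/24):1079/168,Y:325/14)
total length: 18349/168

17/2,17/2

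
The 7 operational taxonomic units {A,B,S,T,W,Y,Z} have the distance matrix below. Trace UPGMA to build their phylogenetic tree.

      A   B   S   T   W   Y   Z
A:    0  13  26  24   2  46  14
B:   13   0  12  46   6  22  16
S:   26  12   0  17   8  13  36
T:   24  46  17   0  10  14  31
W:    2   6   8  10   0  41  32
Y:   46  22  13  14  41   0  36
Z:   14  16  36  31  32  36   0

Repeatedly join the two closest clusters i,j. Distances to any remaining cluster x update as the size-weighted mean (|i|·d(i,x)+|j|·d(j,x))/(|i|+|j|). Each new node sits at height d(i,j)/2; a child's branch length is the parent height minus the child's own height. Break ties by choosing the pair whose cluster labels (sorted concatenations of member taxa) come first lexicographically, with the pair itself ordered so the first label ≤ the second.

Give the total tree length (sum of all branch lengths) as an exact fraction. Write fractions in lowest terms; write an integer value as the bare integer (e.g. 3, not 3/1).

117/2

iteration 1: select A,W (d=2); attach at lengths (1, 1); label the merged cluster AW
  updated: d(AW,B)=19/2, d(AW,S)=17, d(AW,T)=17, d(AW,Y)=87/2, d(AW,Z)=23
iteration 2: select AW,B (d=19/2); attach at lengths (15/4, 19/4); label the merged cluster ABW
  updated: d(ABW,S)=46/3, d(ABW,T)=80/3, d(ABW,Y)=109/3, d(ABW,Z)=62/3
iteration 3: select S,Y (d=13); attach at lengths (13/2, 13/2); label the merged cluster SY
  updated: d(ABW,SY)=155/6, d(SY,T)=31/2, d(SY,Z)=36
iteration 4: select SY,T (d=31/2); attach at lengths (5/4, 31/4); label the merged cluster STY
  updated: d(ABW,STY)=235/9, d(STY,Z)=103/3
iteration 5: select ABW,Z (d=62/3); attach at lengths (67/12, 31/3); label the merged cluster ABWZ
  updated: d(ABWZ,STY)=169/6
iteration 6: select ABWZ,STY (d=169/6); attach at lengths (15/4, 19/3); label the merged cluster ABSTWYZ
final tree: ((((A:1,W:1):15/4,B:19/4):67/12,Z:31/3):15/4,((S:13/2,Y:13/2):5/4,T:31/4):19/3)
total length: 117/2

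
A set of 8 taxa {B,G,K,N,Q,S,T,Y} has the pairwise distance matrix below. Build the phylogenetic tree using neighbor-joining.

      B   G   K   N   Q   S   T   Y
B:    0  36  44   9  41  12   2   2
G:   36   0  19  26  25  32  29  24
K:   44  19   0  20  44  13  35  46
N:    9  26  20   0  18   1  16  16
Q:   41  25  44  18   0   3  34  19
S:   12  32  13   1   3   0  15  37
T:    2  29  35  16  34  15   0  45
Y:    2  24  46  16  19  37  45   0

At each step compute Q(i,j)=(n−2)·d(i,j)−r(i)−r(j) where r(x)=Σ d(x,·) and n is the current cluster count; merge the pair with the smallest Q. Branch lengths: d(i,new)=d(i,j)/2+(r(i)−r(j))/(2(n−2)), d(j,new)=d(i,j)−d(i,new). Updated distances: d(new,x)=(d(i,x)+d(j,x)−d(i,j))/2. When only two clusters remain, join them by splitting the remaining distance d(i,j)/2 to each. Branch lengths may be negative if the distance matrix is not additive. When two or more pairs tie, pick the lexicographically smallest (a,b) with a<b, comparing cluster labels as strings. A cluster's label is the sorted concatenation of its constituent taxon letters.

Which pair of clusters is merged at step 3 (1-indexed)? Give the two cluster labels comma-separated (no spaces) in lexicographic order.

step 1: merge (B,Y) at d=2, Q=-323; branch lengths B→-31/12, Y→55/12; new cluster BY
  updated: d(BY,G)=29, d(BY,K)=44, d(BY,N)=23/2, d(BY,Q)=29, d(BY,S)=47/2, d(BY,T)=45/2
step 2: merge (G,K) at d=19, Q=-240; branch lengths G→8, K→11; new cluster GK
  updated: d(BY,GK)=27, d(GK,N)=27/2, d(GK,Q)=25, d(GK,S)=13, d(GK,T)=45/2
step 3: merge (Q,S) at d=3, Q=-305/2; branch lengths Q→131/16, S→-83/16; new cluster QS
  updated: d(BY,QS)=99/4, d(GK,QS)=35/2, d(N,QS)=8, d(QS,T)=23
step 4: merge (BY,T) at d=45/2, Q=-409/4; branch lengths BY→277/24, T→263/24; new cluster BTY
  updated: d(BTY,GK)=27/2, d(BTY,N)=5/2, d(BTY,QS)=101/8
step 5: merge (BTY,N) at d=5/2, Q=-381/8; branch lengths BTY→77/32, N→3/32; new cluster BNTY
  updated: d(BNTY,GK)=49/4, d(BNTY,QS)=145/16
step 6: merge (BNTY,GK) at d=49/4, Q=-621/16; branch lengths BNTY→61/32, GK→331/32; new cluster BGKNTY
  updated: d(BGKNTY,QS)=229/32
step 7: merge (BGKNTY,QS) at d=229/32; branch lengths BGKNTY→229/64, QS→229/64; new cluster BGKNQSTY
final tree: (((((B:-31/12,Y:55/12):277/24,T:263/24):77/32,N:3/32):61/32,(G:8,K:11):331/32):229/64,(Q:131/16,S:-83/16):229/64)
total length: 2189/32

Q,S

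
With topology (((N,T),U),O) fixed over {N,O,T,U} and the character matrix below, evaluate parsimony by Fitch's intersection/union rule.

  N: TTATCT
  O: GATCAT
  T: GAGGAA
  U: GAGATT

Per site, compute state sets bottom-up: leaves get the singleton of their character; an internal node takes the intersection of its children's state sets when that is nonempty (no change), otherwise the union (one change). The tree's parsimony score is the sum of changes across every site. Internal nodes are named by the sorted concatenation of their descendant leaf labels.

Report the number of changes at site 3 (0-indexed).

3

site 0, node NT: N={T} ∪ T={G} → {G,T} (+1)
site 0, node NTU: NT={G,T} ∩ U={G} → {G} (+0)
site 0, node NOTU: NTU={G} ∩ O={G} → {G} (+0)
site 1, node NT: N={T} ∪ T={A} → {A,T} (+1)
site 1, node NTU: NT={A,T} ∩ U={A} → {A} (+0)
site 1, node NOTU: NTU={A} ∩ O={A} → {A} (+0)
site 2, node NT: N={A} ∪ T={G} → {A,G} (+1)
site 2, node NTU: NT={A,G} ∩ U={G} → {G} (+0)
site 2, node NOTU: NTU={G} ∪ O={T} → {G,T} (+1)
site 3, node NT: N={T} ∪ T={G} → {G,T} (+1)
site 3, node NTU: NT={G,T} ∪ U={A} → {A,G,T} (+1)
site 3, node NOTU: NTU={A,G,T} ∪ O={C} → {A,C,G,T} (+1)
site 4, node NT: N={C} ∪ T={A} → {A,C} (+1)
site 4, node NTU: NT={A,C} ∪ U={T} → {A,C,T} (+1)
site 4, node NOTU: NTU={A,C,T} ∩ O={A} → {A} (+0)
site 5, node NT: N={T} ∪ T={A} → {A,T} (+1)
site 5, node NTU: NT={A,T} ∩ U={T} → {T} (+0)
site 5, node NOTU: NTU={T} ∩ O={T} → {T} (+0)
per-site changes: [1, 1, 2, 3, 2, 1]; total = 10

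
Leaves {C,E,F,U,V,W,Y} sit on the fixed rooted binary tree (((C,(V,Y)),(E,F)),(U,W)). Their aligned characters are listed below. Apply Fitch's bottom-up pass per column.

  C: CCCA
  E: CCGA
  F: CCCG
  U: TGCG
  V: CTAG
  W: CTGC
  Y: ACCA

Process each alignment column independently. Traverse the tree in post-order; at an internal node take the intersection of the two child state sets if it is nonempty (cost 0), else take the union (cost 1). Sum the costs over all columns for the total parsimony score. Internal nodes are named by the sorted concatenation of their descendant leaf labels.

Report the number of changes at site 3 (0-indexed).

4

VY@0: {C} ∪ {A} = {A,C} (union, +1)
CVY@0: {C} ∩ {A,C} = {C} (intersection, +0)
EF@0: {C} ∩ {C} = {C} (intersection, +0)
CEFVY@0: {C} ∩ {C} = {C} (intersection, +0)
UW@0: {T} ∪ {C} = {C,T} (union, +1)
CEFUVWY@0: {C} ∩ {C,T} = {C} (intersection, +0)
VY@1: {T} ∪ {C} = {C,T} (union, +1)
CVY@1: {C} ∩ {C,T} = {C} (intersection, +0)
EF@1: {C} ∩ {C} = {C} (intersection, +0)
CEFVY@1: {C} ∩ {C} = {C} (intersection, +0)
UW@1: {G} ∪ {T} = {G,T} (union, +1)
CEFUVWY@1: {C} ∪ {G,T} = {C,G,T} (union, +1)
VY@2: {A} ∪ {C} = {A,C} (union, +1)
CVY@2: {C} ∩ {A,C} = {C} (intersection, +0)
EF@2: {G} ∪ {C} = {C,G} (union, +1)
CEFVY@2: {C} ∩ {C,G} = {C} (intersection, +0)
UW@2: {C} ∪ {G} = {C,G} (union, +1)
CEFUVWY@2: {C} ∩ {C,G} = {C} (intersection, +0)
VY@3: {G} ∪ {A} = {A,G} (union, +1)
CVY@3: {A} ∩ {A,G} = {A} (intersection, +0)
EF@3: {A} ∪ {G} = {A,G} (union, +1)
CEFVY@3: {A} ∩ {A,G} = {A} (intersection, +0)
UW@3: {G} ∪ {C} = {C,G} (union, +1)
CEFUVWY@3: {A} ∪ {C,G} = {A,C,G} (union, +1)
per-site changes: [2, 3, 3, 4]; total = 12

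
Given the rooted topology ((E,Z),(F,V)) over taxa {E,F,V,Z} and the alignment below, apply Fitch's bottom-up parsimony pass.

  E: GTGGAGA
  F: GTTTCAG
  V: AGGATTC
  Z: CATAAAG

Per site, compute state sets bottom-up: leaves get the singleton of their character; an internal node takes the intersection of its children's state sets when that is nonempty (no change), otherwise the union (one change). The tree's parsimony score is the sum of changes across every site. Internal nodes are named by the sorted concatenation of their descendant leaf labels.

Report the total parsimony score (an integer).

14

site 0, node EZ: E={G} ∪ Z={C} → {C,G} (+1)
site 0, node FV: F={G} ∪ V={A} → {A,G} (+1)
site 0, node EFVZ: EZ={C,G} ∩ FV={A,G} → {G} (+0)
site 1, node EZ: E={T} ∪ Z={A} → {A,T} (+1)
site 1, node FV: F={T} ∪ V={G} → {G,T} (+1)
site 1, node EFVZ: EZ={A,T} ∩ FV={G,T} → {T} (+0)
site 2, node EZ: E={G} ∪ Z={T} → {G,T} (+1)
site 2, node FV: F={T} ∪ V={G} → {G,T} (+1)
site 2, node EFVZ: EZ={G,T} ∩ FV={G,T} → {G,T} (+0)
site 3, node EZ: E={G} ∪ Z={A} → {A,G} (+1)
site 3, node FV: F={T} ∪ V={A} → {A,T} (+1)
site 3, node EFVZ: EZ={A,G} ∩ FV={A,T} → {A} (+0)
site 4, node EZ: E={A} ∩ Z={A} → {A} (+0)
site 4, node FV: F={C} ∪ V={T} → {C,T} (+1)
site 4, node EFVZ: EZ={A} ∪ FV={C,T} → {A,C,T} (+1)
site 5, node EZ: E={G} ∪ Z={A} → {A,G} (+1)
site 5, node FV: F={A} ∪ V={T} → {A,T} (+1)
site 5, node EFVZ: EZ={A,G} ∩ FV={A,T} → {A} (+0)
site 6, node EZ: E={A} ∪ Z={G} → {A,G} (+1)
site 6, node FV: F={G} ∪ V={C} → {C,G} (+1)
site 6, node EFVZ: EZ={A,G} ∩ FV={C,G} → {G} (+0)
per-site changes: [2, 2, 2, 2, 2, 2, 2]; total = 14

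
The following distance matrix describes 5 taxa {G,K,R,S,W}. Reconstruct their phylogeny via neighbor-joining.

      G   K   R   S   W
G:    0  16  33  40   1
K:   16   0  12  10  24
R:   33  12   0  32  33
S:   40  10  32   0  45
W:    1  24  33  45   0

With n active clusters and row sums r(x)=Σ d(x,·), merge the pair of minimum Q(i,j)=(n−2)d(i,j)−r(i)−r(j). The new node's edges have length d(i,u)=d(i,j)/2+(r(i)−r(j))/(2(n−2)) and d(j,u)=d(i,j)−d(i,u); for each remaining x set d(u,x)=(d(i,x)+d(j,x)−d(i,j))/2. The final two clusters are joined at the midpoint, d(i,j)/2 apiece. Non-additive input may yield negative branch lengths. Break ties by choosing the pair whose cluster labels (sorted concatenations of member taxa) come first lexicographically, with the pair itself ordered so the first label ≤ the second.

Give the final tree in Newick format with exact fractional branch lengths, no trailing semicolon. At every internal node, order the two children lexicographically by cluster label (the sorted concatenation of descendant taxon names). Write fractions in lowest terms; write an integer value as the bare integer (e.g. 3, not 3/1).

((((G:-5/3,W:8/3):165/8,R:95/8):41/8,K:-45/8):125/16,S:125/16)

iteration 1: select G,W (d=1, Q=-190); attach at lengths (-5/3, 8/3); label the merged cluster GW
  updated: d(GW,K)=39/2, d(GW,R)=65/2, d(GW,S)=42
iteration 2: select GW,R (d=65/2, Q=-211/2); attach at lengths (165/8, 95/8); label the merged cluster GRW
  updated: d(GRW,K)=-1/2, d(GRW,S)=83/4
iteration 3: select GRW,K (d=-1/2, Q=-121/4); attach at lengths (41/8, -45/8); label the merged cluster GKRW
  updated: d(GKRW,S)=125/8
iteration 4: select GKRW,S (d=125/8); attach at lengths (125/16, 125/16); label the merged cluster GKRSW
final tree: ((((G:-5/3,W:8/3):165/8,R:95/8):41/8,K:-45/8):125/16,S:125/16)
total length: 389/8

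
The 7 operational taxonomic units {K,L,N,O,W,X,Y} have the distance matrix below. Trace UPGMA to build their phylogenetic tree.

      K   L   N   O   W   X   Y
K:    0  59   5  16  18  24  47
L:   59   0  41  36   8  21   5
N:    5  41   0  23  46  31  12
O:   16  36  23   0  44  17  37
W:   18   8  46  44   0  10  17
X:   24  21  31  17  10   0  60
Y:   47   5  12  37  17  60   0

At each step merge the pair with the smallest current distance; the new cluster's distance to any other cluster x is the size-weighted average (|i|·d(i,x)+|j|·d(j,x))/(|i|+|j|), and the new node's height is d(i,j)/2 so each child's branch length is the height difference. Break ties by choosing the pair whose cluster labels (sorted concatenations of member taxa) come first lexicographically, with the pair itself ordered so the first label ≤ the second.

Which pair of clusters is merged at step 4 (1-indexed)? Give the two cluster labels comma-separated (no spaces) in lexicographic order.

1. join K+N (d=5) ⇒ KN; edges |K|=5/2, |N|=5/2
  updated: d(KN,L)=50, d(KN,O)=39/2, d(KN,W)=32, d(KN,X)=55/2, d(KN,Y)=59/2
2. join L+Y (d=5) ⇒ LY; edges |L|=5/2, |Y|=5/2
  updated: d(KN,LY)=159/4, d(LY,O)=73/2, d(LY,W)=25/2, d(LY,X)=81/2
3. join W+X (d=10) ⇒ WX; edges |W|=5, |X|=5
  updated: d(KN,WX)=119/4, d(LY,WX)=53/2, d(O,WX)=61/2
4. join KN+O (d=39/2) ⇒ KNO; edges |KN|=29/4, |O|=39/4
  updated: d(KNO,LY)=116/3, d(KNO,WX)=30
5. join LY+WX (d=53/2) ⇒ LWXY; edges |LY|=43/4, |WX|=33/4
  updated: d(KNO,LWXY)=103/3
6. join KNO+LWXY (d=103/3) ⇒ KLNOWXY; edges |KNO|=89/12, |LWXY|=47/12
final tree: (((K:5/2,N:5/2):29/4,O:39/4):89/12,((L:5/2,Y:5/2):43/4,(W:5,X:5):33/4):47/12)
total length: 202/3

KN,O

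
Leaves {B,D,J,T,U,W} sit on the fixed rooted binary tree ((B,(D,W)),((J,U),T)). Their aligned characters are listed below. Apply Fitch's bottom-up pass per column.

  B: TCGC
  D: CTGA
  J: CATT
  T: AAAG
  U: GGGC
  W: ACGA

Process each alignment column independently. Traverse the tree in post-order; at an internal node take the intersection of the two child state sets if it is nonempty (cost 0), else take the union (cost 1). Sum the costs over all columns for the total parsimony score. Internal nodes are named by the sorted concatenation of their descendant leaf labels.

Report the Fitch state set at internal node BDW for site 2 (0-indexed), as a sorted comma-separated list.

G

site 0, node DW: D={C} ∪ W={A} → {A,C} (+1)
site 0, node BDW: B={T} ∪ DW={A,C} → {A,C,T} (+1)
site 0, node JU: J={C} ∪ U={G} → {C,G} (+1)
site 0, node JTU: JU={C,G} ∪ T={A} → {A,C,G} (+1)
site 0, node BDJTUW: BDW={A,C,T} ∩ JTU={A,C,G} → {A,C} (+0)
site 1, node DW: D={T} ∪ W={C} → {C,T} (+1)
site 1, node BDW: B={C} ∩ DW={C,T} → {C} (+0)
site 1, node JU: J={A} ∪ U={G} → {A,G} (+1)
site 1, node JTU: JU={A,G} ∩ T={A} → {A} (+0)
site 1, node BDJTUW: BDW={C} ∪ JTU={A} → {A,C} (+1)
site 2, node DW: D={G} ∩ W={G} → {G} (+0)
site 2, node BDW: B={G} ∩ DW={G} → {G} (+0)
site 2, node JU: J={T} ∪ U={G} → {G,T} (+1)
site 2, node JTU: JU={G,T} ∪ T={A} → {A,G,T} (+1)
site 2, node BDJTUW: BDW={G} ∩ JTU={A,G,T} → {G} (+0)
site 3, node DW: D={A} ∩ W={A} → {A} (+0)
site 3, node BDW: B={C} ∪ DW={A} → {A,C} (+1)
site 3, node JU: J={T} ∪ U={C} → {C,T} (+1)
site 3, node JTU: JU={C,T} ∪ T={G} → {C,G,T} (+1)
site 3, node BDJTUW: BDW={A,C} ∩ JTU={C,G,T} → {C} (+0)
per-site changes: [4, 3, 2, 3]; total = 12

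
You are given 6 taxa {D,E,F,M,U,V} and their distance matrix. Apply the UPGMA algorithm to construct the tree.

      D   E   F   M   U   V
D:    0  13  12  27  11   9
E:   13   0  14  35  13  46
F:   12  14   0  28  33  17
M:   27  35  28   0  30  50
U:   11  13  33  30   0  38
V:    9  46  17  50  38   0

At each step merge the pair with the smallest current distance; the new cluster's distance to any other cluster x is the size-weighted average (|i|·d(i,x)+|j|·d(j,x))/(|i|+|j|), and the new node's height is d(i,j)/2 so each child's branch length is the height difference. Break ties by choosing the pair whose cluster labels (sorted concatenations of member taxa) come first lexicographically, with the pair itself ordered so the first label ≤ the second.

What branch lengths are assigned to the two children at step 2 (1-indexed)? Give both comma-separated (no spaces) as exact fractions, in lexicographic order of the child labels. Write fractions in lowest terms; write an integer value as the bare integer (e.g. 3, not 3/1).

13/2,13/2

iteration 1: select D,V (d=9); attach at lengths (9/2, 9/2); label the merged cluster DV
  updated: d(DV,E)=59/2, d(DV,F)=29/2, d(DV,M)=77/2, d(DV,U)=49/2
iteration 2: select E,U (d=13); attach at lengths (13/2, 13/2); label the merged cluster EU
  updated: d(DV,EU)=27, d(EU,F)=47/2, d(EU,M)=65/2
iteration 3: select DV,F (d=29/2); attach at lengths (11/4, 29/4); label the merged cluster DFV
  updated: d(DFV,EU)=155/6, d(DFV,M)=35
iteration 4: select DFV,EU (d=155/6); attach at lengths (17/3, 77/12); label the merged cluster DEFUV
  updated: d(DEFUV,M)=34
iteration 5: select DEFUV,M (d=34); attach at lengths (49/12, 17); label the merged cluster DEFMUV
final tree: ((((D:9/2,V:9/2):11/4,F:29/4):17/3,(E:13/2,U:13/2):77/12):49/12,M:17)
total length: 391/6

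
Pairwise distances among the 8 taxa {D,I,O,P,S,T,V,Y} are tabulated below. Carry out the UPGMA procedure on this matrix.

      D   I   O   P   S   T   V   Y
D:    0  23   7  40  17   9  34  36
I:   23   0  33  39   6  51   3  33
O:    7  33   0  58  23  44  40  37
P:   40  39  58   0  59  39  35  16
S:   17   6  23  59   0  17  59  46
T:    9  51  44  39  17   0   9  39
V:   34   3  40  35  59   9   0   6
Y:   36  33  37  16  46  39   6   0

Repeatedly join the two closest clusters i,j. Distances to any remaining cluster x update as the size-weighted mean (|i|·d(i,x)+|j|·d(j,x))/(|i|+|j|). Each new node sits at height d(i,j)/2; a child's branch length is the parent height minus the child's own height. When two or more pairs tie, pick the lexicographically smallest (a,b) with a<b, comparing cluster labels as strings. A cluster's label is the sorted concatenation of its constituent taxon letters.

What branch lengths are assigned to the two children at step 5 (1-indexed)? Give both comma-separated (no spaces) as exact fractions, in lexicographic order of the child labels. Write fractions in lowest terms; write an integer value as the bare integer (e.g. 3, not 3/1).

65/8,25/8

1. join I+V (d=3) ⇒ IV; edges |I|=3/2, |V|=3/2
  updated: d(D,IV)=57/2, d(IV,O)=73/2, d(IV,P)=37, d(IV,S)=65/2, d(IV,T)=30, d(IV,Y)=39/2
2. join D+O (d=7) ⇒ DO; edges |D|=7/2, |O|=7/2
  updated: d(DO,IV)=65/2, d(DO,P)=49, d(DO,S)=20, d(DO,T)=53/2, d(DO,Y)=73/2
3. join P+Y (d=16) ⇒ PY; edges |P|=8, |Y|=8
  updated: d(DO,PY)=171/4, d(IV,PY)=113/4, d(PY,S)=105/2, d(PY,T)=39
4. join S+T (d=17) ⇒ ST; edges |S|=17/2, |T|=17/2
  updated: d(DO,ST)=93/4, d(IV,ST)=125/4, d(PY,ST)=183/4
5. join DO+ST (d=93/4) ⇒ DOST; edges |DO|=65/8, |ST|=25/8
  updated: d(DOST,IV)=255/8, d(DOST,PY)=177/4
6. join IV+PY (d=113/4) ⇒ IPVY; edges |IV|=101/8, |PY|=49/8
  updated: d(DOST,IPVY)=609/16
7. join DOST+IPVY (d=609/16) ⇒ DIOPSTVY; edges |DOST|=237/32, |IPVY|=157/32
final tree: (((D:7/2,O:7/2):65/8,(S:17/2,T:17/2):25/8):237/32,((I:3/2,V:3/2):101/8,(P:8,Y:8):49/8):157/32)
total length: 1365/16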